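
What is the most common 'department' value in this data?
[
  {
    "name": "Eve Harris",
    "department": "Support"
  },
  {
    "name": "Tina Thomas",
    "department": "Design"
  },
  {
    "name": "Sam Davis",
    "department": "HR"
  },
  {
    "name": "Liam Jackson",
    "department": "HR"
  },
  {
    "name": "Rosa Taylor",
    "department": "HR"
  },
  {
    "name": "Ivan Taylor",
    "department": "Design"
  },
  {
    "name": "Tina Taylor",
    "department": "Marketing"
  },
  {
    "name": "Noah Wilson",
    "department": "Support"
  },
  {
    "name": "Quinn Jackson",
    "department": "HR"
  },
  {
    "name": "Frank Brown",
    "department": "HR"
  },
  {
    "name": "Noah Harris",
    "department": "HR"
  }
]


Counting 'department' values across 11 records:

  HR: 6 ######
  Support: 2 ##
  Design: 2 ##
  Marketing: 1 #

Most common: HR (6 times)

HR (6 times)


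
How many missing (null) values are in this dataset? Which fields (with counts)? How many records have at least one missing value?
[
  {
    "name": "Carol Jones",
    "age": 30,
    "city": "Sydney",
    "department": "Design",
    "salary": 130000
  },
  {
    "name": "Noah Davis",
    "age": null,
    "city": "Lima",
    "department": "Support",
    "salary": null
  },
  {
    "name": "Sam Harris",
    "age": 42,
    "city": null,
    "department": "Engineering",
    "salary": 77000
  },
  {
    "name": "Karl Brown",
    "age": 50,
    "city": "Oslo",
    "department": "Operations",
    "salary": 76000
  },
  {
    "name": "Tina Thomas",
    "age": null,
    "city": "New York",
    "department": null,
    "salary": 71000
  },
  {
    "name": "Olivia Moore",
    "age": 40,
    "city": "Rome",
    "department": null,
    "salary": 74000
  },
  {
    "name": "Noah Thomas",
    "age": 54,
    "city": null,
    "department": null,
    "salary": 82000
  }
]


Checking for missing (null) values in 7 records:

  Carol Jones: complete
  Noah Davis: age, salary
  Sam Harris: city
  Karl Brown: complete
  Tina Thomas: age, department
  Olivia Moore: department
  Noah Thomas: city, department

Per field:
  name: 0 missing
  age: 2 missing
  city: 2 missing
  department: 3 missing
  salary: 1 missing

Total missing values: 8
Records with any missing: 5

8 missing values (age: 2, city: 2, department: 3, salary: 1); 5 incomplete records


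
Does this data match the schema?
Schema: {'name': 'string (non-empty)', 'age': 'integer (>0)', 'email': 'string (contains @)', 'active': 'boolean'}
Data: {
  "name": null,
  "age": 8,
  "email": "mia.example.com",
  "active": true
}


Validating each field against schema:
  name: FAIL (null is not a string)
  age: OK (positive integer)
  email: FAIL ("mia.example.com" does not contain @)
  active: OK (boolean)

Result: INVALID (2 errors: name, email)

INVALID (2 errors: name, email)


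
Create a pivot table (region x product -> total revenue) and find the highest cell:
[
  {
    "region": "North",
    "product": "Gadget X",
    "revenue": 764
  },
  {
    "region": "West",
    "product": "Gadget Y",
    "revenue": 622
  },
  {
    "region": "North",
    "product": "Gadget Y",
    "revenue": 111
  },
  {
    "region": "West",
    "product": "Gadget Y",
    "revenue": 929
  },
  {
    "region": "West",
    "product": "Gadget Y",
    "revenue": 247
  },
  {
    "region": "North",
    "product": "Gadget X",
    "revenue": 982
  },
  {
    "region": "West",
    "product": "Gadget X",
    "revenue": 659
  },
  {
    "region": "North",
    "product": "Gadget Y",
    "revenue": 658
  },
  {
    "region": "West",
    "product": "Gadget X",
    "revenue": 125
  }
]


Pivot: region (rows) x product (columns) -> total revenue

     Gadget X      Gadget Y    
North         1746           769  
West           784          1798  

Highest: West / Gadget Y = $1798

West / Gadget Y = $1798


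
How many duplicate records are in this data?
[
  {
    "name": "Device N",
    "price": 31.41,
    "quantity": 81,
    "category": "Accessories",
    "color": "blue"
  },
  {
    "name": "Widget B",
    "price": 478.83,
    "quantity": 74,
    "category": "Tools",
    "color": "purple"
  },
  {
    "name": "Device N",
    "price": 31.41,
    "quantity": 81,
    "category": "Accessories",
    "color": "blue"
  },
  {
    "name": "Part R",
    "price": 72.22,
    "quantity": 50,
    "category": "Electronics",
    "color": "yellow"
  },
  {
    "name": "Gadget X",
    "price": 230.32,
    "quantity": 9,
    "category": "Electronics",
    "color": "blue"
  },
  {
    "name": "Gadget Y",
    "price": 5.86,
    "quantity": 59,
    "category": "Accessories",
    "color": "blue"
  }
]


Checking 6 records for duplicates:

  Row 1: Device N ($31.41, qty 81)
  Row 2: Widget B ($478.83, qty 74)
  Row 3: Device N ($31.41, qty 81) <-- DUPLICATE
  Row 4: Part R ($72.22, qty 50)
  Row 5: Gadget X ($230.32, qty 9)
  Row 6: Gadget Y ($5.86, qty 59)

Duplicates found: 1
Unique records: 5

1 duplicates, 5 unique


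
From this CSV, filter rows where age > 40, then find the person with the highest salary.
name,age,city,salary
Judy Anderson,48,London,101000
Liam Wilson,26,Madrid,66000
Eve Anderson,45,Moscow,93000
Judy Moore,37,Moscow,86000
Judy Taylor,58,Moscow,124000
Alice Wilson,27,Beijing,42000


Filter: age > 40
Sort by: salary (descending)

Filtered records (3):
  Judy Taylor, age 58, salary $124000
  Judy Anderson, age 48, salary $101000
  Eve Anderson, age 45, salary $93000

Highest salary: Judy Taylor ($124000)

Judy Taylor


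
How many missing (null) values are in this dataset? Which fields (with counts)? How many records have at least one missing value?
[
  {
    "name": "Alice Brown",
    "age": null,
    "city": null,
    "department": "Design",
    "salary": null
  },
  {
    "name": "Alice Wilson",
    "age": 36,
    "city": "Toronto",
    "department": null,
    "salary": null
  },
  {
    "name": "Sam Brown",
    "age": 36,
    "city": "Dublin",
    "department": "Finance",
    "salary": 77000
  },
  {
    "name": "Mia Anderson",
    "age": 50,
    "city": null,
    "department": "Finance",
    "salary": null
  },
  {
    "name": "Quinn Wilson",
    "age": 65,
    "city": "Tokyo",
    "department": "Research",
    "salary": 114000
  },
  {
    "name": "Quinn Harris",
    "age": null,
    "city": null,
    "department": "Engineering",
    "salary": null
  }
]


Checking for missing (null) values in 6 records:

  Alice Brown: age, city, salary
  Alice Wilson: department, salary
  Sam Brown: complete
  Mia Anderson: city, salary
  Quinn Wilson: complete
  Quinn Harris: age, city, salary

Per field:
  name: 0 missing
  age: 2 missing
  city: 3 missing
  department: 1 missing
  salary: 4 missing

Total missing values: 10
Records with any missing: 4

10 missing values (age: 2, city: 3, department: 1, salary: 4); 4 incomplete records


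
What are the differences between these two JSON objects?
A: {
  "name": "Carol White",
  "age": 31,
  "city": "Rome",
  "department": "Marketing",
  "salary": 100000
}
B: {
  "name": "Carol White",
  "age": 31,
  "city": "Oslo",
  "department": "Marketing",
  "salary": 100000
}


Comparing each field (in key order):
  name: same
  age: same
  city: DIFFERENT
  department: same
  salary: same
Differences:
  city: Rome -> Oslo

1 field(s) changed

1 change: city


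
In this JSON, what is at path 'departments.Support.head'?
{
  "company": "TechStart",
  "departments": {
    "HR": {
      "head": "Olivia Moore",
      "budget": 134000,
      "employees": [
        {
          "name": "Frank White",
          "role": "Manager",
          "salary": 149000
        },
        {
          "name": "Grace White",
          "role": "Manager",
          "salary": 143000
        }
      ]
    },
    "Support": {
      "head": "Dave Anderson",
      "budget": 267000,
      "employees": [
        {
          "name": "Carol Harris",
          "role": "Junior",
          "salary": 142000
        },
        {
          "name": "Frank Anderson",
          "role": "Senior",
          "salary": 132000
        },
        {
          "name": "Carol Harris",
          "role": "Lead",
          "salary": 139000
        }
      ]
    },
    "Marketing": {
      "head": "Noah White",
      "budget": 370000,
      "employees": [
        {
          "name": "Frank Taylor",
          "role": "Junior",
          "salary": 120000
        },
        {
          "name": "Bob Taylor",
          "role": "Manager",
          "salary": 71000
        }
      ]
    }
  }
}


Path: departments.Support.head

Navigate:
  -> departments
  -> Support
  -> head = 'Dave Anderson'

Dave Anderson


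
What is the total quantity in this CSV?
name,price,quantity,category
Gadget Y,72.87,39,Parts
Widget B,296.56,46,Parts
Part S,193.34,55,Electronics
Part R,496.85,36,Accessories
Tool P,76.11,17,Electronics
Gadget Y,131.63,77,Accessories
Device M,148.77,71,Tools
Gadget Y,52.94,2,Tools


Computing total quantity:
Values: [39, 46, 55, 36, 17, 77, 71, 2]
Sum = 343

343


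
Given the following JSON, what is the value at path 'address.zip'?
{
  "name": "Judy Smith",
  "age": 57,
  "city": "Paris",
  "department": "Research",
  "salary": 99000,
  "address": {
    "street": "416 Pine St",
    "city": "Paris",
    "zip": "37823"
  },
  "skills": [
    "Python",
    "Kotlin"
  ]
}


Query: address.zip
Path: address -> zip
Value: 37823

37823


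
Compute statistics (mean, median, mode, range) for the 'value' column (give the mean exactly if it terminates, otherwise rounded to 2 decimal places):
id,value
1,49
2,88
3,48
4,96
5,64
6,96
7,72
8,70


Data: [49, 88, 48, 96, 64, 96, 72, 70]
Count: 8
Sum: 583
Mean: 583/8 = 72.875
Sorted: [48, 49, 64, 70, 72, 88, 96, 96]
Median: 71.0
Mode: 96 (2 times)
Range: 96 - 48 = 48
Min: 48, Max: 96

mean=72.875, median=71.0, mode=96, range=48


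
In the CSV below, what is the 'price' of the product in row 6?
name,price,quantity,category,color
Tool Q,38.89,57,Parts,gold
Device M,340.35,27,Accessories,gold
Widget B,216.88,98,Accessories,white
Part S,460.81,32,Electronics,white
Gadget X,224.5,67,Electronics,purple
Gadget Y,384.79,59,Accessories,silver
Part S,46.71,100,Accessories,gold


Query: Row 6 ('Gadget Y'), column 'price'
Value: 384.79

384.79


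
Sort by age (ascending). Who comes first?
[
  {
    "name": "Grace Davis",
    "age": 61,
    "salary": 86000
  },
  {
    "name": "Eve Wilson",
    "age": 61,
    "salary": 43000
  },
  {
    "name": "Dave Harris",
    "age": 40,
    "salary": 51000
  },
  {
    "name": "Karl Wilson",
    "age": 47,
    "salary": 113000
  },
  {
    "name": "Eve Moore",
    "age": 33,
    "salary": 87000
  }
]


Sort by: age (ascending)

Sorted order:
  1. Eve Moore (age = 33)
  2. Dave Harris (age = 40)
  3. Karl Wilson (age = 47)
  4. Grace Davis (age = 61)
  5. Eve Wilson (age = 61)

First: Eve Moore

Eve Moore


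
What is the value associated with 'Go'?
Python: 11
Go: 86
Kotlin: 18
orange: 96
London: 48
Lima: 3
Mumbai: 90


Looking up key 'Go'
Value: 86

86


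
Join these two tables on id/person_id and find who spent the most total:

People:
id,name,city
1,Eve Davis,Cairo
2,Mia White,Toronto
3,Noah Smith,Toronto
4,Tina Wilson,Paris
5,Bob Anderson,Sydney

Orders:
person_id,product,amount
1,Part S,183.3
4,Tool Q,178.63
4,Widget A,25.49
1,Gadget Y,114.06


Join on: people.id = orders.person_id

Joined rows:
  Eve Davis (Cairo) bought Part S for $183.3
  Tina Wilson (Paris) bought Tool Q for $178.63
  Tina Wilson (Paris) bought Widget A for $25.49
  Eve Davis (Cairo) bought Gadget Y for $114.06

Total per person:
  Eve Davis: $297.36
  Tina Wilson: $204.12

Top spender: Eve Davis ($297.36)

Eve Davis ($297.36)


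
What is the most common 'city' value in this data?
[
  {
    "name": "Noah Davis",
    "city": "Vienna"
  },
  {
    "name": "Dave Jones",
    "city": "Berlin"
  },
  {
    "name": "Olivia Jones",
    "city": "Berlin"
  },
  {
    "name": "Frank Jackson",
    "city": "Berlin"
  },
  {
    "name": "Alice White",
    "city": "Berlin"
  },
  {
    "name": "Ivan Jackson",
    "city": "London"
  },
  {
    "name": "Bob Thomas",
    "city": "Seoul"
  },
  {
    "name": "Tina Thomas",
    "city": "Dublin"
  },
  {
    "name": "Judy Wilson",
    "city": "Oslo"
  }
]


Counting 'city' values across 9 records:

  Berlin: 4 ####
  Vienna: 1 #
  London: 1 #
  Seoul: 1 #
  Dublin: 1 #
  Oslo: 1 #

Most common: Berlin (4 times)

Berlin (4 times)


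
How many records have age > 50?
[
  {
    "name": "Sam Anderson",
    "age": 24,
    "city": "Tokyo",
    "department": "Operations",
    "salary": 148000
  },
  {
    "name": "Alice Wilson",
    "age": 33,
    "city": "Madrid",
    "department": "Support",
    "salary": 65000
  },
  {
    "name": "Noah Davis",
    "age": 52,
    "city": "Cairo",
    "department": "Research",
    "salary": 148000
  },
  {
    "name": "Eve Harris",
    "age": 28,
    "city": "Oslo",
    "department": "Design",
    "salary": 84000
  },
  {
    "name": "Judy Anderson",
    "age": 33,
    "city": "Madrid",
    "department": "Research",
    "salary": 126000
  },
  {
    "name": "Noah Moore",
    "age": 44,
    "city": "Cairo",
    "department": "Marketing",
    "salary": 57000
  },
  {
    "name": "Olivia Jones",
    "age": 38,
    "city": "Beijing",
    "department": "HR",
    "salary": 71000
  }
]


Data: 7 records
Condition: age > 50

Checking each record:
  Sam Anderson: 24
  Alice Wilson: 33
  Noah Davis: 52 MATCH
  Eve Harris: 28
  Judy Anderson: 33
  Noah Moore: 44
  Olivia Jones: 38

Count: 1

1


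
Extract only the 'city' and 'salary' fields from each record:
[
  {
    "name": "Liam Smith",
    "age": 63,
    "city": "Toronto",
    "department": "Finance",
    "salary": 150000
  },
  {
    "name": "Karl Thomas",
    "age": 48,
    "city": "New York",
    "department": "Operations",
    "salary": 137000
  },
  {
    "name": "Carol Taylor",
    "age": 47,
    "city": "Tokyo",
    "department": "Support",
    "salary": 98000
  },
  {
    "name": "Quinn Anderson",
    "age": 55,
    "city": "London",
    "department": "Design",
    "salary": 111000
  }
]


Original: 4 records with fields: name, age, city, department, salary
Keep: ['city', 'salary']
Drop: ['name', 'age', 'department']
Result: 4 records, 2 fields each

[
  {
    "city": "Toronto",
    "salary": 150000
  },
  {
    "city": "New York",
    "salary": 137000
  },
  {
    "city": "Tokyo",
    "salary": 98000
  },
  {
    "city": "London",
    "salary": 111000
  }
]


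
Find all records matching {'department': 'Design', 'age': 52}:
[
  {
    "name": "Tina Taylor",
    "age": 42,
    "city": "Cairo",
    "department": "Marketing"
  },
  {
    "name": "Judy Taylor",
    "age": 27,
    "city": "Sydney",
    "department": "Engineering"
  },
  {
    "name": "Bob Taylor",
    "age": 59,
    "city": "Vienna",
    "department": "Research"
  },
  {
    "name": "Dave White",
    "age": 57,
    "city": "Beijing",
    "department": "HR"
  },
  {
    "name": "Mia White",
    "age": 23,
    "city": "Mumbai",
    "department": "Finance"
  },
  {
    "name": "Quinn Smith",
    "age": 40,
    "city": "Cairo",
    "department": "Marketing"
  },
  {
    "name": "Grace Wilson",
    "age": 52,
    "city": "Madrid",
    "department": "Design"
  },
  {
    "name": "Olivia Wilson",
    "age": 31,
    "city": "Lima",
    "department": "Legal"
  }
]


Search criteria: {'department': 'Design', 'age': 52}

Checking 8 records:
  Tina Taylor: {department: Marketing, age: 42}
  Judy Taylor: {department: Engineering, age: 27}
  Bob Taylor: {department: Research, age: 59}
  Dave White: {department: HR, age: 57}
  Mia White: {department: Finance, age: 23}
  Quinn Smith: {department: Marketing, age: 40}
  Grace Wilson: {department: Design, age: 52} <-- MATCH
  Olivia Wilson: {department: Legal, age: 31}

Matches: ["Grace Wilson"]

["Grace Wilson"]


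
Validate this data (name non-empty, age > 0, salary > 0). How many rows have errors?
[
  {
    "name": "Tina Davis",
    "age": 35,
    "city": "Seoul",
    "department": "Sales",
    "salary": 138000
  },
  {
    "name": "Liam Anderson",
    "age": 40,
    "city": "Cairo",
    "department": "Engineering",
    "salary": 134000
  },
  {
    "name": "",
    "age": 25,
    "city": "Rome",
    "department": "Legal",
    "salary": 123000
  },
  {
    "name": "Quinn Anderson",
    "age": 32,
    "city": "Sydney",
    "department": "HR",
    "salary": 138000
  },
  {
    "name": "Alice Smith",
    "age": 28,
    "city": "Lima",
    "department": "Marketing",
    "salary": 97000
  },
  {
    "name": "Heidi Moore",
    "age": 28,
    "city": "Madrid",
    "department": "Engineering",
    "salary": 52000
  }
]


Validating 6 records:
Rules: name non-empty, age > 0, salary > 0

  Row 1 (Tina Davis): OK
  Row 2 (Liam Anderson): OK
  Row 3 (???): empty name
  Row 4 (Quinn Anderson): OK
  Row 5 (Alice Smith): OK
  Row 6 (Heidi Moore): OK

Total errors: 1

1 errors


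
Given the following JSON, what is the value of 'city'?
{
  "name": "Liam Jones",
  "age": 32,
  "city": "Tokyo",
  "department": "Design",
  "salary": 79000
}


Looking up field 'city'
Value: Tokyo

Tokyo


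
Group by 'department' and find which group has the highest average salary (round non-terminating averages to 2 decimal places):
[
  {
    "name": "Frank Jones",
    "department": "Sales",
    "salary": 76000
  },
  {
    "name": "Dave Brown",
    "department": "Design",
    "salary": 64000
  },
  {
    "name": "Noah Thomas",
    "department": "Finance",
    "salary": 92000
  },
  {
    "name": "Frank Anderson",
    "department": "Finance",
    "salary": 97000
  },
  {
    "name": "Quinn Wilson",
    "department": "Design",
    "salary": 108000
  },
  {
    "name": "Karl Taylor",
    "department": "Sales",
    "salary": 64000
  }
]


Group by: department

Groups:
  Design: 2 people, avg salary = 172000/2 = $86000
  Finance: 2 people, avg salary = 189000/2 = $94500
  Sales: 2 people, avg salary = 140000/2 = $70000

Highest average salary: Finance ($94500)

Finance ($94500)


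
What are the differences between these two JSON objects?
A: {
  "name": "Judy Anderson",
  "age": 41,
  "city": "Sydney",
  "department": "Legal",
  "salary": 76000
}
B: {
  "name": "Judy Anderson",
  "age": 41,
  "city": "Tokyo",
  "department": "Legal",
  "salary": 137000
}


Comparing each field (in key order):
  name: same
  age: same
  city: DIFFERENT
  department: same
  salary: DIFFERENT
Differences:
  city: Sydney -> Tokyo
  salary: 76000 -> 137000

2 field(s) changed

2 changes: city, salary


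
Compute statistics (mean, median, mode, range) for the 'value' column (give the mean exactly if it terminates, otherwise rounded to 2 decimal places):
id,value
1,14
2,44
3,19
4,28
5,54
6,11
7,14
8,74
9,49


Data: [14, 44, 19, 28, 54, 11, 14, 74, 49]
Count: 9
Sum: 307
Mean: 307/9 ≈ 34.11 (rounded to 2 decimal places)
Sorted: [11, 14, 14, 19, 28, 44, 49, 54, 74]
Median: 28.0
Mode: 14 (2 times)
Range: 74 - 11 = 63
Min: 11, Max: 74

mean≈34.11, median=28.0, mode=14, range=63


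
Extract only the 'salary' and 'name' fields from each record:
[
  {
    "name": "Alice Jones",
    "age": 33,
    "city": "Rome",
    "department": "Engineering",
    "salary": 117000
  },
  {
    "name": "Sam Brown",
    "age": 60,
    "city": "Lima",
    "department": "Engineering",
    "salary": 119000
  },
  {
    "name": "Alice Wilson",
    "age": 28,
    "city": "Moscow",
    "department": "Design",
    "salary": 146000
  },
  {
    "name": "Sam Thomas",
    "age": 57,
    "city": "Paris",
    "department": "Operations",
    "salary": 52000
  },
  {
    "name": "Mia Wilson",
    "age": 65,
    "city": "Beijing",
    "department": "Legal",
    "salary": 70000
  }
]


Original: 5 records with fields: name, age, city, department, salary
Keep: ['salary', 'name']
Drop: ['age', 'city', 'department']
Result: 5 records, 2 fields each

[
  {
    "salary": 117000,
    "name": "Alice Jones"
  },
  {
    "salary": 119000,
    "name": "Sam Brown"
  },
  {
    "salary": 146000,
    "name": "Alice Wilson"
  },
  {
    "salary": 52000,
    "name": "Sam Thomas"
  },
  {
    "salary": 70000,
    "name": "Mia Wilson"
  }
]


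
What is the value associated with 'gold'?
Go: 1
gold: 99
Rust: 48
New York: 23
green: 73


Looking up key 'gold'
Value: 99

99


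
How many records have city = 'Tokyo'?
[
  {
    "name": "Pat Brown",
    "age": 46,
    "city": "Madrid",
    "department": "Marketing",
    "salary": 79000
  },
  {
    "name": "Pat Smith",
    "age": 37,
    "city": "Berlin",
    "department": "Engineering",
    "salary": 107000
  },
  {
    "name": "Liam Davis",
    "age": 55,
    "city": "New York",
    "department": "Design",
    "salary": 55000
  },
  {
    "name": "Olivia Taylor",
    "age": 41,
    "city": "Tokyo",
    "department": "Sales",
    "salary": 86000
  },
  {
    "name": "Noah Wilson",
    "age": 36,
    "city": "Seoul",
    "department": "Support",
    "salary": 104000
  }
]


Data: 5 records
Condition: city = 'Tokyo'

Checking each record:
  Pat Brown: Madrid
  Pat Smith: Berlin
  Liam Davis: New York
  Olivia Taylor: Tokyo MATCH
  Noah Wilson: Seoul

Count: 1

1


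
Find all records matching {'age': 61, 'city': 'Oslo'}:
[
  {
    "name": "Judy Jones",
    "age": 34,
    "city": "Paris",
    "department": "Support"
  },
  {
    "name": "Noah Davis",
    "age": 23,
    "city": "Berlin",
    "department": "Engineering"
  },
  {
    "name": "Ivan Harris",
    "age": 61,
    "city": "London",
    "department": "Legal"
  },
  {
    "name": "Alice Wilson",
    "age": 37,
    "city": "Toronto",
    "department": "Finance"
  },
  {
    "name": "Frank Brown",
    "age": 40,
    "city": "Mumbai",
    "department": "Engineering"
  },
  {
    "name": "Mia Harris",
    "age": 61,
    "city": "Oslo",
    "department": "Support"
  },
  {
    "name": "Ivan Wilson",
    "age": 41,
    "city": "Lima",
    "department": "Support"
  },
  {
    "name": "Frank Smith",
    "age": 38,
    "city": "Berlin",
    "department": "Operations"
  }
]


Search criteria: {'age': 61, 'city': 'Oslo'}

Checking 8 records:
  Judy Jones: {age: 34, city: Paris}
  Noah Davis: {age: 23, city: Berlin}
  Ivan Harris: {age: 61, city: London}
  Alice Wilson: {age: 37, city: Toronto}
  Frank Brown: {age: 40, city: Mumbai}
  Mia Harris: {age: 61, city: Oslo} <-- MATCH
  Ivan Wilson: {age: 41, city: Lima}
  Frank Smith: {age: 38, city: Berlin}

Matches: ["Mia Harris"]

["Mia Harris"]


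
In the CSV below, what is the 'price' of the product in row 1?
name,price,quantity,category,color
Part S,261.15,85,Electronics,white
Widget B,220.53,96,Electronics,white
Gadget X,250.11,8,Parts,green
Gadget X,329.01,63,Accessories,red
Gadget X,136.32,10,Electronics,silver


Query: Row 1 ('Part S'), column 'price'
Value: 261.15

261.15


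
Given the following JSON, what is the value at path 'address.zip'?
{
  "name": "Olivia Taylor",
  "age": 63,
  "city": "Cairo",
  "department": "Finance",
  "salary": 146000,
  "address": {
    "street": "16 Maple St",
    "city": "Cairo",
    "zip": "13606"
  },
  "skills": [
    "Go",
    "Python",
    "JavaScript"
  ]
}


Query: address.zip
Path: address -> zip
Value: 13606

13606


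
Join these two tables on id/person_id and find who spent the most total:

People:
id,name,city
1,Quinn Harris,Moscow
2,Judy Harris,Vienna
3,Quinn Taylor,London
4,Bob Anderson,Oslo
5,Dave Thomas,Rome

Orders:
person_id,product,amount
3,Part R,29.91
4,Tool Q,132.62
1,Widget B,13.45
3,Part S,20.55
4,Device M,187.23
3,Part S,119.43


Join on: people.id = orders.person_id

Joined rows:
  Quinn Taylor (London) bought Part R for $29.91
  Bob Anderson (Oslo) bought Tool Q for $132.62
  Quinn Harris (Moscow) bought Widget B for $13.45
  Quinn Taylor (London) bought Part S for $20.55
  Bob Anderson (Oslo) bought Device M for $187.23
  Quinn Taylor (London) bought Part S for $119.43

Total per person:
  Bob Anderson: $319.85
  Quinn Taylor: $169.89
  Quinn Harris: $13.45

Top spender: Bob Anderson ($319.85)

Bob Anderson ($319.85)


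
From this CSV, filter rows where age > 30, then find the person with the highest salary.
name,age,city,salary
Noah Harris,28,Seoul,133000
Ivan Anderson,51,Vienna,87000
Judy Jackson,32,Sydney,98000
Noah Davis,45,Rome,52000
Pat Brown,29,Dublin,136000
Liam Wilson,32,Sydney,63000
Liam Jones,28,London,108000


Filter: age > 30
Sort by: salary (descending)

Filtered records (4):
  Judy Jackson, age 32, salary $98000
  Ivan Anderson, age 51, salary $87000
  Liam Wilson, age 32, salary $63000
  Noah Davis, age 45, salary $52000

Highest salary: Judy Jackson ($98000)

Judy Jackson


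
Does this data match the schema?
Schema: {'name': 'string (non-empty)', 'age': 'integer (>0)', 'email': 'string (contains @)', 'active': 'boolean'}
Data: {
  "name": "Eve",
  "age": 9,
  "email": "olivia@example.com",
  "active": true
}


Validating each field against schema:
  name: OK (non-empty string)
  age: OK (positive integer)
  email: OK (string with @)
  active: OK (boolean)

Result: VALID

VALID


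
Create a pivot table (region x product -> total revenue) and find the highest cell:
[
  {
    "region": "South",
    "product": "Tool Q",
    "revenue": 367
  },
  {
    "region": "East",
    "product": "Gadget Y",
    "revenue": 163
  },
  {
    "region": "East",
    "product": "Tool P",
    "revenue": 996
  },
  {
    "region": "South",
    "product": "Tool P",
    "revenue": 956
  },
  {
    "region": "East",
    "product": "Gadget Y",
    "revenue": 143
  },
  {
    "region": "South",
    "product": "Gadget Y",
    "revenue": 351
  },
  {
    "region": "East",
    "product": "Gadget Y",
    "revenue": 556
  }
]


Pivot: region (rows) x product (columns) -> total revenue

     Gadget Y      Tool P        Tool Q      
East           862           996             0  
South          351           956           367  

Highest: East / Tool P = $996

East / Tool P = $996


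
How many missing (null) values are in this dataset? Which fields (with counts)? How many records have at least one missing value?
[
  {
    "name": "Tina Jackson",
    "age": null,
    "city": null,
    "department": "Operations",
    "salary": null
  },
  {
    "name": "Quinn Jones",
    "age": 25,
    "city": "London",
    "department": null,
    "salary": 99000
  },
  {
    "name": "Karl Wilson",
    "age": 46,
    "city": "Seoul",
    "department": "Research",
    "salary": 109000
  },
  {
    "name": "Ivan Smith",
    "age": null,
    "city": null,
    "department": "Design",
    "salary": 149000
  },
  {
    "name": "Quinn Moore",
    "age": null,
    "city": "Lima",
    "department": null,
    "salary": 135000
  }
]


Checking for missing (null) values in 5 records:

  Tina Jackson: age, city, salary
  Quinn Jones: department
  Karl Wilson: complete
  Ivan Smith: age, city
  Quinn Moore: age, department

Per field:
  name: 0 missing
  age: 3 missing
  city: 2 missing
  department: 2 missing
  salary: 1 missing

Total missing values: 8
Records with any missing: 4

8 missing values (age: 3, city: 2, department: 2, salary: 1); 4 incomplete records


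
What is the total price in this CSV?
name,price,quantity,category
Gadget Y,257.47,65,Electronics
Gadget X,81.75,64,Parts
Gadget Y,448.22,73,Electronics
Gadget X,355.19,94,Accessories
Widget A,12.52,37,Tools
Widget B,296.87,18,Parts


Computing total price:
Values: [257.47, 81.75, 448.22, 355.19, 12.52, 296.87]
Sum = 1452.02

1452.02


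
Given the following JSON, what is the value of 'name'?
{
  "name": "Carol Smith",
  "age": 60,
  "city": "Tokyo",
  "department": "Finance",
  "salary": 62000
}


Looking up field 'name'
Value: Carol Smith

Carol Smith


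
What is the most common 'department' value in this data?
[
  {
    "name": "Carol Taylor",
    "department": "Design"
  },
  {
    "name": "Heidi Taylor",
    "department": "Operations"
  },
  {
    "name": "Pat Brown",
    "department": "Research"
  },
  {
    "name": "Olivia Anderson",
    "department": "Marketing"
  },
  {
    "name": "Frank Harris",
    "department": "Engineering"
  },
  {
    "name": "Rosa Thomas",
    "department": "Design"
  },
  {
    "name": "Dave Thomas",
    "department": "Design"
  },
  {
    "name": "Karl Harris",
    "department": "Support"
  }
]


Counting 'department' values across 8 records:

  Design: 3 ###
  Operations: 1 #
  Research: 1 #
  Marketing: 1 #
  Engineering: 1 #
  Support: 1 #

Most common: Design (3 times)

Design (3 times)


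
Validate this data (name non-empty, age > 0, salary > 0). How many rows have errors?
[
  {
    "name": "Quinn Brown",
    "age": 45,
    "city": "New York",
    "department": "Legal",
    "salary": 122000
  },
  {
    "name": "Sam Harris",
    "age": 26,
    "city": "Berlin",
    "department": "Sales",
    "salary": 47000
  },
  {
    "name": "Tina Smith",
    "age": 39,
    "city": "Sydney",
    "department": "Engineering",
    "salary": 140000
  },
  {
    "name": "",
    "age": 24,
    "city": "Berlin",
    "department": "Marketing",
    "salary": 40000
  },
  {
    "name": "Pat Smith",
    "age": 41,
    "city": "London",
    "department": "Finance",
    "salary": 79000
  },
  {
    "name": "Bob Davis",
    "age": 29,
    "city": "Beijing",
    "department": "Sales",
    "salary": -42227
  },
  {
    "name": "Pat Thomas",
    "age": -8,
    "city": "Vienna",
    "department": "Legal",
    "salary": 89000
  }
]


Validating 7 records:
Rules: name non-empty, age > 0, salary > 0

  Row 1 (Quinn Brown): OK
  Row 2 (Sam Harris): OK
  Row 3 (Tina Smith): OK
  Row 4 (???): empty name
  Row 5 (Pat Smith): OK
  Row 6 (Bob Davis): negative salary: -42227
  Row 7 (Pat Thomas): negative age: -8

Total errors: 3

3 errors


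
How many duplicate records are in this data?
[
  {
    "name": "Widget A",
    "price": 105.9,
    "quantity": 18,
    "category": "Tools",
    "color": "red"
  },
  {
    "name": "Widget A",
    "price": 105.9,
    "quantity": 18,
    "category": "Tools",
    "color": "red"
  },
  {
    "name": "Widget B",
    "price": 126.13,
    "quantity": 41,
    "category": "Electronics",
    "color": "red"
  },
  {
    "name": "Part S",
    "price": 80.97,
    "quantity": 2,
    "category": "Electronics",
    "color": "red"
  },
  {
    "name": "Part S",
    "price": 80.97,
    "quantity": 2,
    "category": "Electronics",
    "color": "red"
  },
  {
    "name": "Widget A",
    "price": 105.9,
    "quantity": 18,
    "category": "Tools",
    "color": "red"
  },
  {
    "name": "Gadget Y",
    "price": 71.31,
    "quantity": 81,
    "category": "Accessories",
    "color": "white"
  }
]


Checking 7 records for duplicates:

  Row 1: Widget A ($105.9, qty 18)
  Row 2: Widget A ($105.9, qty 18) <-- DUPLICATE
  Row 3: Widget B ($126.13, qty 41)
  Row 4: Part S ($80.97, qty 2)
  Row 5: Part S ($80.97, qty 2) <-- DUPLICATE
  Row 6: Widget A ($105.9, qty 18) <-- DUPLICATE
  Row 7: Gadget Y ($71.31, qty 81)

Duplicates found: 3
Unique records: 4

3 duplicates, 4 unique


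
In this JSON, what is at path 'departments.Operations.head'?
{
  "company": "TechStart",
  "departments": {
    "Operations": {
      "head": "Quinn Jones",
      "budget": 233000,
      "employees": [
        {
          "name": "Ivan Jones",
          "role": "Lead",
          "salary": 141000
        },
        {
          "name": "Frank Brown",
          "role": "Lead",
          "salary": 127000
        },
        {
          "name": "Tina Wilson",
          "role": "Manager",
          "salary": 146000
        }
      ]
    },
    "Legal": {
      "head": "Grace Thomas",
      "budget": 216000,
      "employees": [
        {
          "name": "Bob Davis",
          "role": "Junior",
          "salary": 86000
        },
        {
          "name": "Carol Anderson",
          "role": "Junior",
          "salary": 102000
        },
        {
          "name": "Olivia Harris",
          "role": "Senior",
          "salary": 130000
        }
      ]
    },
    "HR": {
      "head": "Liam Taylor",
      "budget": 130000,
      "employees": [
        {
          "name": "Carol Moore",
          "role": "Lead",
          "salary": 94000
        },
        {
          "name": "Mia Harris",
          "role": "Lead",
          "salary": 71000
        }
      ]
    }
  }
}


Path: departments.Operations.head

Navigate:
  -> departments
  -> Operations
  -> head = 'Quinn Jones'

Quinn Jones


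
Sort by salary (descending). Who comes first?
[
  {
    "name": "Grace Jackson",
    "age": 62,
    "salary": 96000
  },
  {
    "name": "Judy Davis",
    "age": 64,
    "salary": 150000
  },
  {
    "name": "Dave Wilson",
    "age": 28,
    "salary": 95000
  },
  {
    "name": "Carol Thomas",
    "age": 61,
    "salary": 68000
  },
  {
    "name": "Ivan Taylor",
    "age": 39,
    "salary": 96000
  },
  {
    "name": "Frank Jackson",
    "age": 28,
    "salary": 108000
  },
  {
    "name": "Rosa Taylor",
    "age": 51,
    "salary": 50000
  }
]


Sort by: salary (descending)

Sorted order:
  1. Judy Davis (salary = 150000)
  2. Frank Jackson (salary = 108000)
  3. Grace Jackson (salary = 96000)
  4. Ivan Taylor (salary = 96000)
  5. Dave Wilson (salary = 95000)
  6. Carol Thomas (salary = 68000)
  7. Rosa Taylor (salary = 50000)

First: Judy Davis

Judy Davis


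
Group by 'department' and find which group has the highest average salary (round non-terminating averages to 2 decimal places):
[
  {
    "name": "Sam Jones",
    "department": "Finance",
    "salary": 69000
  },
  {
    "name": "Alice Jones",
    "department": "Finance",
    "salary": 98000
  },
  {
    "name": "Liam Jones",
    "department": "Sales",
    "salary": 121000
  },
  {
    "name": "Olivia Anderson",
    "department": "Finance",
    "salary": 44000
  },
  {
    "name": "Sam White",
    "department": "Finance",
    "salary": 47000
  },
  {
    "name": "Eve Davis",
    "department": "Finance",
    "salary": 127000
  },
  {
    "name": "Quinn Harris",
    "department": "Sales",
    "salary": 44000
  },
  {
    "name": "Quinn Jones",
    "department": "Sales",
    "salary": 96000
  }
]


Group by: department

Groups:
  Finance: 5 people, avg salary = 385000/5 = $77000
  Sales: 3 people, avg salary = 261000/3 = $87000

Highest average salary: Sales ($87000)

Sales ($87000)


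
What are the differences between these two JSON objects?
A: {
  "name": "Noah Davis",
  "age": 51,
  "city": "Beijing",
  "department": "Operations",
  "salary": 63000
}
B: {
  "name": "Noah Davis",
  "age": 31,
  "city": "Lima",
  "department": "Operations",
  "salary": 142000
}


Comparing each field (in key order):
  name: same
  age: DIFFERENT
  city: DIFFERENT
  department: same
  salary: DIFFERENT
Differences:
  age: 51 -> 31
  city: Beijing -> Lima
  salary: 63000 -> 142000

3 field(s) changed

3 changes: age, city, salary


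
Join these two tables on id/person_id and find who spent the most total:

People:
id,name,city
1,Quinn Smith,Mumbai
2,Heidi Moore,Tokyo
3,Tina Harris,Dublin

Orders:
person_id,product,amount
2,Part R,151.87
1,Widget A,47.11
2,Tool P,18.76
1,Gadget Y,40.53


Join on: people.id = orders.person_id

Joined rows:
  Heidi Moore (Tokyo) bought Part R for $151.87
  Quinn Smith (Mumbai) bought Widget A for $47.11
  Heidi Moore (Tokyo) bought Tool P for $18.76
  Quinn Smith (Mumbai) bought Gadget Y for $40.53

Total per person:
  Heidi Moore: $170.63
  Quinn Smith: $87.64

Top spender: Heidi Moore ($170.63)

Heidi Moore ($170.63)


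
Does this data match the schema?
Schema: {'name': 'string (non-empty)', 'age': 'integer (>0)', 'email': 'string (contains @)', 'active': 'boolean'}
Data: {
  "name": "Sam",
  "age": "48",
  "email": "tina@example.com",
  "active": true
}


Validating each field against schema:
  name: OK (non-empty string)
  age: FAIL ("48" is not an integer)
  email: OK (string with @)
  active: OK (boolean)

Result: INVALID (1 error: age)

INVALID (1 error: age)


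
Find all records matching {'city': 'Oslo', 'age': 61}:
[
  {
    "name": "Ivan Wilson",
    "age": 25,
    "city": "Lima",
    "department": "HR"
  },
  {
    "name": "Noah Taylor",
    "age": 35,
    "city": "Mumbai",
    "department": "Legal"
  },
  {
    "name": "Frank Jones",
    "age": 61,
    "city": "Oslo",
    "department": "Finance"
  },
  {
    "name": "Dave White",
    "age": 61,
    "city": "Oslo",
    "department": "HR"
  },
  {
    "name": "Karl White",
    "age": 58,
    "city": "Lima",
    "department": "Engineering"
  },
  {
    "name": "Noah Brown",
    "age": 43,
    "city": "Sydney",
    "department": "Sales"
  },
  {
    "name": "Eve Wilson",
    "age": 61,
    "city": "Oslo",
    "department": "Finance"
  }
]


Search criteria: {'city': 'Oslo', 'age': 61}

Checking 7 records:
  Ivan Wilson: {city: Lima, age: 25}
  Noah Taylor: {city: Mumbai, age: 35}
  Frank Jones: {city: Oslo, age: 61} <-- MATCH
  Dave White: {city: Oslo, age: 61} <-- MATCH
  Karl White: {city: Lima, age: 58}
  Noah Brown: {city: Sydney, age: 43}
  Eve Wilson: {city: Oslo, age: 61} <-- MATCH

Matches: ["Frank Jones", "Dave White", "Eve Wilson"]

["Frank Jones", "Dave White", "Eve Wilson"]


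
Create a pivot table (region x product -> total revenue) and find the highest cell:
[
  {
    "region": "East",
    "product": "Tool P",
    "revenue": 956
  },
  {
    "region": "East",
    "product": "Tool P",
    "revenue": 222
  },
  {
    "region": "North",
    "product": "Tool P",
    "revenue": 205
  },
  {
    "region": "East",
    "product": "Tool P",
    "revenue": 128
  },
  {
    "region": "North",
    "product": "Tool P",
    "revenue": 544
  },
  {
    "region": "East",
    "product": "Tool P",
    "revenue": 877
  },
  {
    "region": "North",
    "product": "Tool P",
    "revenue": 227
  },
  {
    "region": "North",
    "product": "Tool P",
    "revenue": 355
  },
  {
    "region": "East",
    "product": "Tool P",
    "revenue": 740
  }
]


Pivot: region (rows) x product (columns) -> total revenue

     Tool P      
East          2923  
North         1331  

Highest: East / Tool P = $2923

East / Tool P = $2923


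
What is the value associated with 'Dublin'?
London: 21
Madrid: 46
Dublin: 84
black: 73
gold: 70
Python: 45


Looking up key 'Dublin'
Value: 84

84


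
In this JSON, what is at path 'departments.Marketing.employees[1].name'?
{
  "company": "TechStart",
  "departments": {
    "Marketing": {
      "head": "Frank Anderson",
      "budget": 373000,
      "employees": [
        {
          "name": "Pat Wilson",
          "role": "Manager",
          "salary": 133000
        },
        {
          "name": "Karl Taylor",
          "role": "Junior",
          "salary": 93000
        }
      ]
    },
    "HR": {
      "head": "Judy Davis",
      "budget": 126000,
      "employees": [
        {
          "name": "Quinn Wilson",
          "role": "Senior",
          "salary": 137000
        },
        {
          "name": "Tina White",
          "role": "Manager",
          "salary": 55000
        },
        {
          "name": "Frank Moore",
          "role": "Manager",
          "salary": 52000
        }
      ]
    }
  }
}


Path: departments.Marketing.employees[1].name

Navigate:
  -> departments
  -> Marketing
  -> employees[1].name = 'Karl Taylor'

Karl Taylor


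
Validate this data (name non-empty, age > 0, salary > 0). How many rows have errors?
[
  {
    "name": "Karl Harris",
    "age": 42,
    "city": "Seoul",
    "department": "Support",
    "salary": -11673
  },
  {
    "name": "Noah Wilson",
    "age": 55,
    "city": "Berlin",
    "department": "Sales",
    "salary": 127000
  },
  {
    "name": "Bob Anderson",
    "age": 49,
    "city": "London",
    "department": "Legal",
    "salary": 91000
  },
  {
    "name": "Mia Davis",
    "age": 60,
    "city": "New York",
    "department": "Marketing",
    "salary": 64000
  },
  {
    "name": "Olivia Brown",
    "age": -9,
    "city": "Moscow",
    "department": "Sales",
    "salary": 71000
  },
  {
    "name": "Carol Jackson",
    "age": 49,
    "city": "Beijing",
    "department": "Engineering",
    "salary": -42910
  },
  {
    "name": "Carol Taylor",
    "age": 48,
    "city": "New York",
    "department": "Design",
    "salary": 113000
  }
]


Validating 7 records:
Rules: name non-empty, age > 0, salary > 0

  Row 1 (Karl Harris): negative salary: -11673
  Row 2 (Noah Wilson): OK
  Row 3 (Bob Anderson): OK
  Row 4 (Mia Davis): OK
  Row 5 (Olivia Brown): negative age: -9
  Row 6 (Carol Jackson): negative salary: -42910
  Row 7 (Carol Taylor): OK

Total errors: 3

3 errors
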